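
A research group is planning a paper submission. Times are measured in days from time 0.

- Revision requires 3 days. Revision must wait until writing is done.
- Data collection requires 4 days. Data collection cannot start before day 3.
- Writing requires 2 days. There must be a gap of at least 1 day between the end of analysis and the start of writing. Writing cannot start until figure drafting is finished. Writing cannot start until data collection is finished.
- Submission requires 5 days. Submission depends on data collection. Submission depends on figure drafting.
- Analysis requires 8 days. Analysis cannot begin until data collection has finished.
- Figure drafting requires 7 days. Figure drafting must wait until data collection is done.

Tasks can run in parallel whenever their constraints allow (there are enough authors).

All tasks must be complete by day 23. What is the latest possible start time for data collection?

To finish by day 23, revision (duration 3) must start no later than day 20.
Writing must finish before revision (must start by day 20). With a 2-day duration, writing must start by 20 − 2 = day 18.
Since writing (must start by day 18, minus 1-day gap → day 17) depends on it, analysis must finish by day 17. Backing off its 8-day duration gives a latest start of day 9.
Submission has no dependents, so it just needs to finish by day 23. Starting by 23 − 5 = day 18 achieves that.
Figure drafting has several dependents: writing (must start by day 18); submission (must start by day 18). The earliest of those limits is day 18, so figure drafting must start by 18 − 7 = day 11.
Data collection must finish in time for analysis (must start by day 9); figure drafting (must start by day 11); writing (must start by day 18); submission (must start by day 18). The tightest is day 9, so data collection must start by 9 − 4 = day 5.

5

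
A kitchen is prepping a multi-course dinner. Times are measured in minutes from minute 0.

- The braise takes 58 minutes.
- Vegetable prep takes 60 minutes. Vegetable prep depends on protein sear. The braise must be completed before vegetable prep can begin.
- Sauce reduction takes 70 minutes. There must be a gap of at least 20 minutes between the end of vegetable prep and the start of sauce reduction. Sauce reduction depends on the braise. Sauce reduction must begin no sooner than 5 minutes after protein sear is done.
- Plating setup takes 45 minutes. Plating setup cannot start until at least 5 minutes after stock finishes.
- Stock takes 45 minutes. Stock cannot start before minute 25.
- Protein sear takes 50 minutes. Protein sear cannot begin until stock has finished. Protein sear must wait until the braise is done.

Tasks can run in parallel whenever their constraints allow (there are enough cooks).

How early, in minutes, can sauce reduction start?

200

Nothing blocks the braise, so it runs from minute 0 to minute 58.
Stock cannot begin until its own release at minute 25. It runs from minute 25 to 25 + 45 = minute 70.
For protein sear: stock (finishes minute 70); the braise (finishes minute 58). Taking the maximum gives a start of minute 70, and it finishes at 70 + 50 = minute 120.
Vegetable prep cannot start until protein sear (finishes minute 120); the braise (finishes minute 58). The controlling bound is minute 120, so vegetable prep finishes at 120 + 60 = minute 180.
Sauce reduction waits on vegetable prep (finishes minute 180, plus 20-minute gap → minute 200); the braise (finishes minute 58); protein sear (finishes minute 120, plus 5-minute gap → minute 125). The latest of these is minute 200, which is the earliest sauce reduction can start.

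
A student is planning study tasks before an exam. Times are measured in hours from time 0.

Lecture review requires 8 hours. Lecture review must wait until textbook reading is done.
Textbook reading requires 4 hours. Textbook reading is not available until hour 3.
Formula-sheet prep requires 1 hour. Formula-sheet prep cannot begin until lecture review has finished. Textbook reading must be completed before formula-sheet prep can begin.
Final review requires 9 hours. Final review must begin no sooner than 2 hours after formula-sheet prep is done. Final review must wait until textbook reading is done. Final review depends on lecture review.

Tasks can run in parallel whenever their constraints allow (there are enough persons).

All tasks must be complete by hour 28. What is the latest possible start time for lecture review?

8

Nothing follows final review; the deadline of hour 28 is its only limit. It must start by 28 − 9 = hour 19.
Formula-sheet prep has to be done before final review (must start by hour 19, minus 2-hour gap → hour 17). That means finishing by hour 17, i.e. starting by 17 − 1 = hour 16.
For lecture review: formula-sheet prep (must start by hour 16); final review (must start by hour 19). The most restrictive is hour 16; with an 8-hour duration, lecture review must start by hour 8.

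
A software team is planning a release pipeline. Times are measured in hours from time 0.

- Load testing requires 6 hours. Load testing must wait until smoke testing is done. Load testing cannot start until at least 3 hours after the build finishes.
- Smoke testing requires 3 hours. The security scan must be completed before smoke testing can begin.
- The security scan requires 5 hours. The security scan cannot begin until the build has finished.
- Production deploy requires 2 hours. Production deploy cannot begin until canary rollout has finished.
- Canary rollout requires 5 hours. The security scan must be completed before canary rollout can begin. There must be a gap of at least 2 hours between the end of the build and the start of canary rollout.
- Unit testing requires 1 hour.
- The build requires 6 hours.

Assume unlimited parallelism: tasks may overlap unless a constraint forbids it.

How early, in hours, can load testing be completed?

20

The build has no prerequisites, so it starts at hour 0 and finishes at hour 6.
The security scan waits on the build (finishes hour 6), so it starts at hour 6 and finishes at 6 + 5 = hour 11.
Smoke testing waits on the security scan (finishes hour 11), so it starts at hour 11 and finishes at 11 + 3 = hour 14.
Load testing cannot start until smoke testing (finishes hour 14); the build (finishes hour 6, plus 3-hour gap → hour 9). The controlling bound is hour 14, so load testing finishes at 14 + 6 = hour 20.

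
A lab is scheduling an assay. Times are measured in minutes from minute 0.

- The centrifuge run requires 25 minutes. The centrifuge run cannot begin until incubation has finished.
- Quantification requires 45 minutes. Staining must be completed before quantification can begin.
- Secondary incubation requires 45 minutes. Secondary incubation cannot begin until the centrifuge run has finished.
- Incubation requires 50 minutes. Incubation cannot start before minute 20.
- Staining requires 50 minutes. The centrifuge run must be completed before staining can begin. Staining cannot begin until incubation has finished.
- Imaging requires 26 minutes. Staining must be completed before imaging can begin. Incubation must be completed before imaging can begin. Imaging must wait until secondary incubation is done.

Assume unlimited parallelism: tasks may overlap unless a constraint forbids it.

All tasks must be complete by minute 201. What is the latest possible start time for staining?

To finish by minute 201, imaging (duration 26) must start no later than minute 175.
Quantification must finish by minute 201; it takes 45 minutes, so it must start by 201 − 45 = minute 156.
Staining must finish in time for imaging (must start by minute 175); quantification (must start by minute 156). The tightest is minute 156, so staining must start by 156 − 50 = minute 106.

106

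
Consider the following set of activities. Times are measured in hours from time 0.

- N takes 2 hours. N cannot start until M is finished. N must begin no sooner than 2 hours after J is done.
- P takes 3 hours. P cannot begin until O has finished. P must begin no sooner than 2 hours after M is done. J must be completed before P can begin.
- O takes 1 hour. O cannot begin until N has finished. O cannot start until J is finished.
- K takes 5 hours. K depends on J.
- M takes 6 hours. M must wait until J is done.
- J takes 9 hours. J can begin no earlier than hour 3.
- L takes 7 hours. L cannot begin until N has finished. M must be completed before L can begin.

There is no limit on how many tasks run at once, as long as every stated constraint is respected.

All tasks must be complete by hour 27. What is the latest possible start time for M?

L has no dependents, so it just needs to finish by hour 27. Starting by 27 − 7 = hour 20 achieves that.
To finish by hour 27, P (duration 3) must start no later than hour 24.
O has to be done before P (must start by hour 24). That means finishing by hour 24, i.e. starting by 24 − 1 = hour 23.
For N: L (must start by hour 20); O (must start by hour 23). The most restrictive is hour 20; with a 2-hour duration, N must start by hour 18.
M has several dependents: L (must start by hour 20); N (must start by hour 18); P (must start by hour 24, minus 2-hour gap → hour 22). The earliest of those limits is hour 18, so M must start by 18 − 6 = hour 12.

12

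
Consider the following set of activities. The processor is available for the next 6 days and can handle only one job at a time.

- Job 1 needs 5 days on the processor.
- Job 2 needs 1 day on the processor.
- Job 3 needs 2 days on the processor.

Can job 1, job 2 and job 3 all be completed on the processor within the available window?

No

Running back to back, the jobs need 5 + 1 + 2 = 8 days on the processor.
Since 8 > 6, they cannot all fit.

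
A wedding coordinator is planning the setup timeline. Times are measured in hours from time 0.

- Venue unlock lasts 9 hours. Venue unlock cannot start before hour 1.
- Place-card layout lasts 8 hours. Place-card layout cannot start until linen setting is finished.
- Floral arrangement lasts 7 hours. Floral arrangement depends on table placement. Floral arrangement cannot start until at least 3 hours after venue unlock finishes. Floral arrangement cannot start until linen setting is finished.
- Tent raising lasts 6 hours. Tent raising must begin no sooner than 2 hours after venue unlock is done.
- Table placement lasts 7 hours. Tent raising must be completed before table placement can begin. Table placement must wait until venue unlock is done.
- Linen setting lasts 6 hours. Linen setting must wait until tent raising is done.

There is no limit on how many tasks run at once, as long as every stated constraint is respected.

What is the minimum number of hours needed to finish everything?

Venue unlock cannot begin until its own release at hour 1. It runs from hour 1 to 1 + 9 = hour 10.
Tent raising waits on venue unlock (finishes hour 10, plus 2-hour gap → hour 12), so it starts at hour 12 and finishes at 12 + 6 = hour 18.
Linen setting cannot begin until tent raising (finishes hour 18). It runs from hour 18 to 18 + 6 = hour 24.
Place-card layout cannot begin until linen setting (finishes hour 24). It runs from hour 24 to 24 + 8 = hour 32.
Table placement needs all of tent raising (finishes hour 18); venue unlock (finishes hour 10). That puts its earliest start at hour 18; it finishes at 18 + 7 = hour 25.
Floral arrangement cannot start until table placement (finishes hour 25); venue unlock (finishes hour 10, plus 3-hour gap → hour 13); linen setting (finishes hour 24). The controlling bound is hour 25, so floral arrangement finishes at 25 + 7 = hour 32.
All tasks are finished once the last one completes. Finish times: Venue unlock at 10, Tent raising at 18, Table placement at 25, Linen setting at 24, Floral arrangement at 32, Place-card layout at 32. The latest is hour 32.

32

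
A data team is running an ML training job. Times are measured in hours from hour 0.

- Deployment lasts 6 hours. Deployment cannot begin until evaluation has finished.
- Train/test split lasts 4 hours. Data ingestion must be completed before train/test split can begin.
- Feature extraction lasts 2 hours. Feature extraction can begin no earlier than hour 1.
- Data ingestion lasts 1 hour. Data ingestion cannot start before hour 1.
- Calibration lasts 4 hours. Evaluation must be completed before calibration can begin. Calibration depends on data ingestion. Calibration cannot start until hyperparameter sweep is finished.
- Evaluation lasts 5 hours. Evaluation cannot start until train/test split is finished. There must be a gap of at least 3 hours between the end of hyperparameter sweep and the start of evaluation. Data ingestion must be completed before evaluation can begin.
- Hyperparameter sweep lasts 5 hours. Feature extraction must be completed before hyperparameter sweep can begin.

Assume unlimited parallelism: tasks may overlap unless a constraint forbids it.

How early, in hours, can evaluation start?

11

After its own release at hour 1, feature extraction can start at hour 1 and finishes at hour 3.
After feature extraction (finishes hour 3), hyperparameter sweep can start at hour 3 and finishes at hour 8.
Data ingestion waits on its own release at hour 1, so it starts at hour 1 and finishes at 1 + 1 = hour 2.
Train/test split waits on data ingestion (finishes hour 2), so it starts at hour 2 and finishes at 2 + 4 = hour 6.
Evaluation waits on train/test split (finishes hour 6); hyperparameter sweep (finishes hour 8, plus 3-hour gap → hour 11); data ingestion (finishes hour 2). The latest of these is hour 11, which is the earliest evaluation can start.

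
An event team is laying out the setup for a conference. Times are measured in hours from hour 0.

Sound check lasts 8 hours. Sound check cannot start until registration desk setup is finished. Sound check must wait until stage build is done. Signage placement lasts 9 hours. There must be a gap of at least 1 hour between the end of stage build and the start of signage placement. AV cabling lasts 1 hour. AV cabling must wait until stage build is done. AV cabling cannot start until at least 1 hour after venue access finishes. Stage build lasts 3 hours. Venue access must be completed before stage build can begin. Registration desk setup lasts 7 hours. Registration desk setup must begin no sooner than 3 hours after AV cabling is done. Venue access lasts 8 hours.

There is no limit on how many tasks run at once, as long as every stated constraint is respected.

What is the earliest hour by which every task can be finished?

30

Venue access has no prerequisites, so it starts at hour 0 and finishes at hour 8.
After venue access (finishes hour 8), stage build can start at hour 8 and finishes at hour 11.
Signage placement waits on stage build (finishes hour 11, plus 1-hour gap → hour 12), so it starts at hour 12 and finishes at 12 + 9 = hour 21.
AV cabling has to wait for stage build (finishes hour 11); venue access (finishes hour 8, plus 1-hour gap → hour 9). The latest of these is hour 11, so AV cabling runs hour 11 to 11 + 1 = hour 12.
Registration desk setup cannot begin until AV cabling (finishes hour 12, plus 3-hour gap → hour 15). It runs from hour 15 to 15 + 7 = hour 22.
Sound check needs all of registration desk setup (finishes hour 22); stage build (finishes hour 11). That puts its earliest start at hour 22; it finishes at 22 + 8 = hour 30.
All tasks are finished once the last one completes. Finish times: Venue access at 8, Stage build at 11, AV cabling at 12, Registration desk setup at 22, Signage placement at 21, Sound check at 30. The latest is hour 30.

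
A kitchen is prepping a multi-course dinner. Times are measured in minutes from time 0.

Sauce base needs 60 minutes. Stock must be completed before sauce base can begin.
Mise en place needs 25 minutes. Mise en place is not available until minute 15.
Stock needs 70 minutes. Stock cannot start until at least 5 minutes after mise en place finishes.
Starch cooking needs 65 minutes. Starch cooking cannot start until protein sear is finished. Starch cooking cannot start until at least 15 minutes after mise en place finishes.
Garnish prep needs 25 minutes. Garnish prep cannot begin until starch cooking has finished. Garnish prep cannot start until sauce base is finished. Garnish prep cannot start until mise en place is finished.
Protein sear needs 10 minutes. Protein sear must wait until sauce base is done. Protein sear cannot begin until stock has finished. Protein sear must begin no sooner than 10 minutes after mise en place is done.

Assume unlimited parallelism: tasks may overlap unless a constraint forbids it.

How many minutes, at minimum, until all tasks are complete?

Mise en place waits on its own release at minute 15, so it starts at minute 15 and finishes at 15 + 25 = minute 40.
Stock waits on mise en place (finishes minute 40, plus 5-minute gap → minute 45), so it starts at minute 45 and finishes at 45 + 70 = minute 115.
After stock (finishes minute 115), sauce base can start at minute 115 and finishes at minute 175.
Protein sear has to wait for sauce base (finishes minute 175); stock (finishes minute 115); mise en place (finishes minute 40, plus 10-minute gap → minute 50). The latest of these is minute 175, so protein sear runs minute 175 to 175 + 10 = minute 185.
Starch cooking has to wait for protein sear (finishes minute 185); mise en place (finishes minute 40, plus 15-minute gap → minute 55). The latest of these is minute 185, so starch cooking runs minute 185 to 185 + 65 = minute 250.
Garnish prep needs all of starch cooking (finishes minute 250); sauce base (finishes minute 175); mise en place (finishes minute 40). That puts its earliest start at minute 250; it finishes at 250 + 25 = minute 275.
All tasks are finished once the last one completes. Finish times: Mise en place at 40, Stock at 115, Sauce base at 175, Protein sear at 185, Starch cooking at 250, Garnish prep at 275. The latest is minute 275.

275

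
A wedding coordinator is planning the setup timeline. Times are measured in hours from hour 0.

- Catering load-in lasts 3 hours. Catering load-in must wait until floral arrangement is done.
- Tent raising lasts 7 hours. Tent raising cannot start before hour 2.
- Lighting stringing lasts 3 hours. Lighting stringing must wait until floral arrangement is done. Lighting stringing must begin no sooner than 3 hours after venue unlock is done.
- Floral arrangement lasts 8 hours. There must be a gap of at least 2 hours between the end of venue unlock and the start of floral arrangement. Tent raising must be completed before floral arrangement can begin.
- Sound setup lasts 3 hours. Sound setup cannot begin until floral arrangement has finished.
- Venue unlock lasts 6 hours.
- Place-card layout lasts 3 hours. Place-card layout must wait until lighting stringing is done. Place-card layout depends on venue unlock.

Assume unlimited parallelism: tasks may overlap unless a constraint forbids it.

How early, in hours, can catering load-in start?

After its own release at hour 2, tent raising can start at hour 2 and finishes at hour 9.
Venue unlock can start immediately at hour 0; it finishes at hour 6.
For floral arrangement: venue unlock (finishes hour 6, plus 2-hour gap → hour 8); tent raising (finishes hour 9). Taking the maximum gives a start of hour 9, and it finishes at 9 + 8 = hour 17.
Catering load-in waits on floral arrangement (finishes hour 17), so the earliest it can start is hour 17.

17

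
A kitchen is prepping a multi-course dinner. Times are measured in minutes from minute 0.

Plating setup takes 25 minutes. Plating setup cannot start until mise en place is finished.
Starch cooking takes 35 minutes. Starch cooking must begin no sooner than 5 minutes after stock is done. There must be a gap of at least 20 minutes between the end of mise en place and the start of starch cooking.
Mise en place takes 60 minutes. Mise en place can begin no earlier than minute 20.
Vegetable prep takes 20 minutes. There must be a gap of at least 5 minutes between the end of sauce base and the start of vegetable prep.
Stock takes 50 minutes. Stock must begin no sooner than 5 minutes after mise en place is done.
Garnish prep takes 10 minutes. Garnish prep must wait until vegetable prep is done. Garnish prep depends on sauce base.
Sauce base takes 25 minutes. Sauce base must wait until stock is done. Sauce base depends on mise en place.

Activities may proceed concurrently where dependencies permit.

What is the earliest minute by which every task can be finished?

Mise en place cannot begin until its own release at minute 20. It runs from minute 20 to 20 + 60 = minute 80.
Plating setup cannot begin until mise en place (finishes minute 80). It runs from minute 80 to 80 + 25 = minute 105.
Stock cannot begin until mise en place (finishes minute 80, plus 5-minute gap → minute 85). It runs from minute 85 to 85 + 50 = minute 135.
Starch cooking has to wait for stock (finishes minute 135, plus 5-minute gap → minute 140); mise en place (finishes minute 80, plus 20-minute gap → minute 100). The latest of these is minute 140, so starch cooking runs minute 140 to 140 + 35 = minute 175.
Sauce base cannot start until stock (finishes minute 135); mise en place (finishes minute 80). The controlling bound is minute 135, so sauce base finishes at 135 + 25 = minute 160.
After sauce base (finishes minute 160, plus 5-minute gap → minute 165), vegetable prep can start at minute 165 and finishes at minute 185.
Garnish prep cannot start until vegetable prep (finishes minute 185); sauce base (finishes minute 160). The controlling bound is minute 185, so garnish prep finishes at 185 + 10 = minute 195.
All tasks are finished once the last one completes. Finish times: Mise en place at 80, Stock at 135, Sauce base at 160, Vegetable prep at 185, Starch cooking at 175, Plating setup at 105, Garnish prep at 195. The latest is minute 195.

195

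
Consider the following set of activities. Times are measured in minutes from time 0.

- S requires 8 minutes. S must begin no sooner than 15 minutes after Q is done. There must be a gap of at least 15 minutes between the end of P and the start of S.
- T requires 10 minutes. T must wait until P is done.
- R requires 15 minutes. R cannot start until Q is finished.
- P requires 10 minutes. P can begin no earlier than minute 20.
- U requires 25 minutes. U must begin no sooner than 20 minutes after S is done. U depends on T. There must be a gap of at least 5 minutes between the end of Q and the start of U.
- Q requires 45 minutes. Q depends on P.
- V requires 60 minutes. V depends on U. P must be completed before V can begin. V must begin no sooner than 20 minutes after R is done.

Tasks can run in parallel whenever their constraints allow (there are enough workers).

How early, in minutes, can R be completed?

90

P waits on its own release at minute 20, so it starts at minute 20 and finishes at 20 + 10 = minute 30.
After P (finishes minute 30), Q can start at minute 30 and finishes at minute 75.
R cannot begin until Q (finishes minute 75). It runs from minute 75 to 75 + 15 = minute 90.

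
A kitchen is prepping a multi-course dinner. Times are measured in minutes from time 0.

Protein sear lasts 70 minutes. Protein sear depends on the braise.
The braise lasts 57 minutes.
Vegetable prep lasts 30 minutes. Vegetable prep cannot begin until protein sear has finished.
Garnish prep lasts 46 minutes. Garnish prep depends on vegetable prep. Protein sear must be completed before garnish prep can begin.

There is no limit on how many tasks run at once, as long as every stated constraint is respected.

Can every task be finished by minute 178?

The braise can start immediately at minute 0; it finishes at minute 57.
Protein sear cannot begin until the braise (finishes minute 57). It runs from minute 57 to 57 + 70 = minute 127.
After protein sear (finishes minute 127), vegetable prep can start at minute 127 and finishes at minute 157.
Garnish prep has to wait for vegetable prep (finishes minute 157); protein sear (finishes minute 127). The latest of these is minute 157, so garnish prep runs minute 157 to 157 + 46 = minute 203.
The earliest everything can be done is minute 203, which is after the deadline of 178, so it is not possible.

No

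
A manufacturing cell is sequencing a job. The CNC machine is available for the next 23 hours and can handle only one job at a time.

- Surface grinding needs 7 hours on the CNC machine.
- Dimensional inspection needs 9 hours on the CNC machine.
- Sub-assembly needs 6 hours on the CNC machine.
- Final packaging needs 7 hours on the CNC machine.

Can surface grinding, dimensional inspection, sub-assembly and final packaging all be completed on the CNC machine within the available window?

Running back to back, the jobs need 7 + 9 + 6 + 7 = 29 hours on the CNC machine.
Since 29 > 23, they cannot all fit.

No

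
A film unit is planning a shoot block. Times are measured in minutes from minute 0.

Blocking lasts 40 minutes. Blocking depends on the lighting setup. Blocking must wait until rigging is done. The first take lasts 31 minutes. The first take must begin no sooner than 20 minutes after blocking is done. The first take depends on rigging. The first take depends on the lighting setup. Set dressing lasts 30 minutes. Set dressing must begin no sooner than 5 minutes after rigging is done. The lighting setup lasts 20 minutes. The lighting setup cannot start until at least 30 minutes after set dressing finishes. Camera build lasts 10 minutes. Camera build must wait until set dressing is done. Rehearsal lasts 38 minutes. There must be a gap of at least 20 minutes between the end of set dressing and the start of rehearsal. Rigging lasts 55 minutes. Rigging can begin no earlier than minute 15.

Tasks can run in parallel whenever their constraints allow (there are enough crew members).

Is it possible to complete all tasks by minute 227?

No

Rigging waits on its own release at minute 15, so it starts at minute 15 and finishes at 15 + 55 = minute 70.
After rigging (finishes minute 70, plus 5-minute gap → minute 75), set dressing can start at minute 75 and finishes at minute 105.
Rehearsal cannot begin until set dressing (finishes minute 105, plus 20-minute gap → minute 125). It runs from minute 125 to 125 + 38 = minute 163.
Camera build waits on set dressing (finishes minute 105), so it starts at minute 105 and finishes at 105 + 10 = minute 115.
The lighting setup waits on set dressing (finishes minute 105, plus 30-minute gap → minute 135), so it starts at minute 135 and finishes at 135 + 20 = minute 155.
Blocking has to wait for the lighting setup (finishes minute 155); rigging (finishes minute 70). The latest of these is minute 155, so blocking runs minute 155 to 155 + 40 = minute 195.
For the first take: blocking (finishes minute 195, plus 20-minute gap → minute 215); rigging (finishes minute 70); the lighting setup (finishes minute 155). Taking the maximum gives a start of minute 215, and it finishes at 215 + 31 = minute 246.
The earliest everything can be done is minute 246, which is after the deadline of 227, so it is not possible.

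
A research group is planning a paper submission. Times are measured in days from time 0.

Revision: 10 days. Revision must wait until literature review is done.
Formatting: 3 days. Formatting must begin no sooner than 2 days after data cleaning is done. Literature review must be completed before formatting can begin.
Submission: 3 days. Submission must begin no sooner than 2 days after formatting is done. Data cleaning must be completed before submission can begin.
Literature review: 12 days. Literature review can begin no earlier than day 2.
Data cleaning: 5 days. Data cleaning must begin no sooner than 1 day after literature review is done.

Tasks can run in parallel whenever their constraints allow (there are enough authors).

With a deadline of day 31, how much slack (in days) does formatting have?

Literature review cannot begin until its own release at day 2. It runs from day 2 to 2 + 12 = day 14.
Data cleaning cannot begin until literature review (finishes day 14, plus 1-day gap → day 15). It runs from day 15 to 15 + 5 = day 20.
Formatting has to wait for data cleaning (finishes day 20, plus 2-day gap → day 22); literature review (finishes day 14). The latest of these is day 22, so formatting runs day 22 to 22 + 3 = day 25.

Working backward from the deadline:
To finish by day 31, submission (duration 3) must start no later than day 28.
Formatting must finish before submission (must start by day 28, minus 2-day gap → day 26). With a 3-day duration, formatting must start by 26 − 3 = day 23.
So formatting can start as early as day 22 and as late as day 23, giving 23 − 22 = 1 day of slack.

1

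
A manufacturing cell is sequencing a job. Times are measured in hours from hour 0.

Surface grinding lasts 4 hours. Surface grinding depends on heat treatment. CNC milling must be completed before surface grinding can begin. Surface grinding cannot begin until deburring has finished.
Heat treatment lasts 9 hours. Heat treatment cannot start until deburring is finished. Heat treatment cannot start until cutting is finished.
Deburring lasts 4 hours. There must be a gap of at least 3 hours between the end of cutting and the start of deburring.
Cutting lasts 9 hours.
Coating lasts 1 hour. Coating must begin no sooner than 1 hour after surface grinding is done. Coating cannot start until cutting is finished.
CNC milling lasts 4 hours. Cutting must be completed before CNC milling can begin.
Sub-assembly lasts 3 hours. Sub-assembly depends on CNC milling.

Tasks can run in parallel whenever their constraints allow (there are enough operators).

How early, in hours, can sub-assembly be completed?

16

Nothing blocks cutting, so it runs from hour 0 to hour 9.
After cutting (finishes hour 9), CNC milling can start at hour 9 and finishes at hour 13.
After CNC milling (finishes hour 13), sub-assembly can start at hour 13 and finishes at hour 16.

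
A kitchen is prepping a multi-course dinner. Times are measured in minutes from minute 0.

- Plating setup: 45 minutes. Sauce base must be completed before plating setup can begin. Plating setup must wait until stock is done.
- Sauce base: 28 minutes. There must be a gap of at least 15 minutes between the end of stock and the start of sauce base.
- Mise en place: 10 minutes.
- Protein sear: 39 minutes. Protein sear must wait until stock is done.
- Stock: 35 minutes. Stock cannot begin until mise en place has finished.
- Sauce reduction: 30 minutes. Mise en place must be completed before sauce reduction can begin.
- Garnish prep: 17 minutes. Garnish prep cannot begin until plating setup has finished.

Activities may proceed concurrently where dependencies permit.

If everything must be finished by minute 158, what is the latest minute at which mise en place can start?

Garnish prep must finish by minute 158; it takes 17 minutes, so it must start by 158 − 17 = minute 141.
Plating setup must finish before garnish prep (must start by minute 141). With a 45-minute duration, plating setup must start by 141 − 45 = minute 96.
Sauce base has to be done before plating setup (must start by minute 96). That means finishing by minute 96, i.e. starting by 96 − 28 = minute 68.
Nothing follows protein sear; the deadline of minute 158 is its only limit. It must start by 158 − 39 = minute 119.
Stock has several dependents: sauce base (must start by minute 68, minus 15-minute gap → minute 53); protein sear (must start by minute 119); plating setup (must start by minute 96). The earliest of those limits is minute 53, so stock must start by 53 − 35 = minute 18.
To finish by minute 158, sauce reduction (duration 30) must start no later than minute 128.
For mise en place: stock (must start by minute 18); sauce reduction (must start by minute 128). The most restrictive is minute 18; with a 10-minute duration, mise en place must start by minute 8.

8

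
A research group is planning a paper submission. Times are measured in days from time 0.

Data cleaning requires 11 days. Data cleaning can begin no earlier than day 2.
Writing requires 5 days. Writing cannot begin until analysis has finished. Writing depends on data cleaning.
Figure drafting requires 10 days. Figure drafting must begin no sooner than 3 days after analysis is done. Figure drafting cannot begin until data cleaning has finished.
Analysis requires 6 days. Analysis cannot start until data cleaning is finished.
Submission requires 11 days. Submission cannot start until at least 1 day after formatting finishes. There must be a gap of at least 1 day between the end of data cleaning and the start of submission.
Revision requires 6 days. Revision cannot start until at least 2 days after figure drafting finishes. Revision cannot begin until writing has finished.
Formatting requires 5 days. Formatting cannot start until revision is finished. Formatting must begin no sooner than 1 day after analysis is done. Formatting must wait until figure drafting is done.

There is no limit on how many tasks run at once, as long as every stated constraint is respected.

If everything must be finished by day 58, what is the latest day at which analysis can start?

Submission has no dependents, so it just needs to finish by day 58. Starting by 58 − 11 = day 47 achieves that.
Formatting feeds into submission (must start by day 47, minus 1-day gap → day 46); so formatting must finish by day 46 and therefore start by day 41.
Revision has to be done before formatting (must start by day 41). That means finishing by day 41, i.e. starting by 41 − 6 = day 35.
For figure drafting: revision (must start by day 35, minus 2-day gap → day 33); formatting (must start by day 41). The most restrictive is day 33; with a 10-day duration, figure drafting must start by day 23.
Writing must finish before revision (must start by day 35). With a 5-day duration, writing must start by 35 − 5 = day 30.
For analysis: figure drafting (must start by day 23, minus 3-day gap → day 20); writing (must start by day 30); formatting (must start by day 41, minus 1-day gap → day 40). The most restrictive is day 20; with a 6-day duration, analysis must start by day 14.

14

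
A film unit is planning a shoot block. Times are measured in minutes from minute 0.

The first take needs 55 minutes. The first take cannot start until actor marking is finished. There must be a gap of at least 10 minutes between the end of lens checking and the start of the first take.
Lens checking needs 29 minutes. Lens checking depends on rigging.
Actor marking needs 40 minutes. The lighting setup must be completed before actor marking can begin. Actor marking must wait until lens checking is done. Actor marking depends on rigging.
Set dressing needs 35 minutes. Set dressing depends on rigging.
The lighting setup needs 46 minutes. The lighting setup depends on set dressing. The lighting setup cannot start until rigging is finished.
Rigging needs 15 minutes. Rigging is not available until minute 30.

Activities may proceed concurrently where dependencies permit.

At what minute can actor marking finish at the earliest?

After its own release at minute 30, rigging can start at minute 30 and finishes at minute 45.
Lens checking cannot begin until rigging (finishes minute 45). It runs from minute 45 to 45 + 29 = minute 74.
After rigging (finishes minute 45), set dressing can start at minute 45 and finishes at minute 80.
For the lighting setup: set dressing (finishes minute 80); rigging (finishes minute 45). Taking the maximum gives a start of minute 80, and it finishes at 80 + 46 = minute 126.
Actor marking needs all of the lighting setup (finishes minute 126); lens checking (finishes minute 74); rigging (finishes minute 45). That puts its earliest start at minute 126; it finishes at 126 + 40 = minute 166.

166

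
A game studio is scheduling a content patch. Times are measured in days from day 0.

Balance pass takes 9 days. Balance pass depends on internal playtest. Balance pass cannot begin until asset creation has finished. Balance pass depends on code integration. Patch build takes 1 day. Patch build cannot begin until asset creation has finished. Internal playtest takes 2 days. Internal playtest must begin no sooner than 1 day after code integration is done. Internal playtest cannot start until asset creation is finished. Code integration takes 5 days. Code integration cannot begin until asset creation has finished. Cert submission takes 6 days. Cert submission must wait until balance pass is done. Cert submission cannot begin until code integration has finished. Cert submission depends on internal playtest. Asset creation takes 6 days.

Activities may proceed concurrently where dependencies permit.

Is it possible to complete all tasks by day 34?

Asset creation can start immediately at day 0; it finishes at day 6.
After asset creation (finishes day 6), patch build can start at day 6 and finishes at day 7.
Code integration waits on asset creation (finishes day 6), so it starts at day 6 and finishes at 6 + 5 = day 11.
Internal playtest has to wait for code integration (finishes day 11, plus 1-day gap → day 12); asset creation (finishes day 6). The latest of these is day 12, so internal playtest runs day 12 to 12 + 2 = day 14.
Balance pass cannot start until internal playtest (finishes day 14); asset creation (finishes day 6); code integration (finishes day 11). The controlling bound is day 14, so balance pass finishes at 14 + 9 = day 23.
Cert submission needs all of balance pass (finishes day 23); code integration (finishes day 11); internal playtest (finishes day 14). That puts its earliest start at day 23; it finishes at 23 + 6 = day 29.
Every task is finished by day 29, which is no later than the deadline of 34, so the schedule is feasible.

Yes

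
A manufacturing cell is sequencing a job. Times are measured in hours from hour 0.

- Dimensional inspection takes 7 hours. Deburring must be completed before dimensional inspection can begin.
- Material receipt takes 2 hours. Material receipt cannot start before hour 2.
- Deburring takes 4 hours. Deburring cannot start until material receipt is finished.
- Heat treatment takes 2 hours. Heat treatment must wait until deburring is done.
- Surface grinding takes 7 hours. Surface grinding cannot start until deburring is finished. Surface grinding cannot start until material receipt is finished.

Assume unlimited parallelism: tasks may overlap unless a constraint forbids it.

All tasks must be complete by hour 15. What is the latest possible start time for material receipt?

2

Heat treatment must finish by hour 15; it takes 2 hours, so it must start by 15 − 2 = hour 13.
Surface grinding has no dependents, so it just needs to finish by hour 15. Starting by 15 − 7 = hour 8 achieves that.
Dimensional inspection must finish by hour 15; it takes 7 hours, so it must start by 15 − 7 = hour 8.
Deburring has several dependents: heat treatment (must start by hour 13); surface grinding (must start by hour 8); dimensional inspection (must start by hour 8). The earliest of those limits is hour 8, so deburring must start by 8 − 4 = hour 4.
Material receipt must finish in time for deburring (must start by hour 4); surface grinding (must start by hour 8). The tightest is hour 4, so material receipt must start by 4 − 2 = hour 2.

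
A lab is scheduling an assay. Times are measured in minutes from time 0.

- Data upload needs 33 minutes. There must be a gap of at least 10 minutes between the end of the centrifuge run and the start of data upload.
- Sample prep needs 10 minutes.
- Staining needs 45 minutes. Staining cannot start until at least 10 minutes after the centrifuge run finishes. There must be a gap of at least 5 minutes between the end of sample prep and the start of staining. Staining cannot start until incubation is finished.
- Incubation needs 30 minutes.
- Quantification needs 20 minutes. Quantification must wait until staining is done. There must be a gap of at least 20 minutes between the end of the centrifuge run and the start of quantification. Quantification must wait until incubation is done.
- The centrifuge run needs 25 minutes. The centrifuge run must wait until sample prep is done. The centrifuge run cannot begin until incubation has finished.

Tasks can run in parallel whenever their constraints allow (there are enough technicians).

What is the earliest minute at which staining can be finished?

110

Incubation can start immediately at minute 0; it finishes at minute 30.
Sample prep can start immediately at minute 0; it finishes at minute 10.
The centrifuge run cannot start until sample prep (finishes minute 10); incubation (finishes minute 30). The controlling bound is minute 30, so the centrifuge run finishes at 30 + 25 = minute 55.
Staining cannot start until the centrifuge run (finishes minute 55, plus 10-minute gap → minute 65); sample prep (finishes minute 10, plus 5-minute gap → minute 15); incubation (finishes minute 30). The controlling bound is minute 65, so staining finishes at 65 + 45 = minute 110.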